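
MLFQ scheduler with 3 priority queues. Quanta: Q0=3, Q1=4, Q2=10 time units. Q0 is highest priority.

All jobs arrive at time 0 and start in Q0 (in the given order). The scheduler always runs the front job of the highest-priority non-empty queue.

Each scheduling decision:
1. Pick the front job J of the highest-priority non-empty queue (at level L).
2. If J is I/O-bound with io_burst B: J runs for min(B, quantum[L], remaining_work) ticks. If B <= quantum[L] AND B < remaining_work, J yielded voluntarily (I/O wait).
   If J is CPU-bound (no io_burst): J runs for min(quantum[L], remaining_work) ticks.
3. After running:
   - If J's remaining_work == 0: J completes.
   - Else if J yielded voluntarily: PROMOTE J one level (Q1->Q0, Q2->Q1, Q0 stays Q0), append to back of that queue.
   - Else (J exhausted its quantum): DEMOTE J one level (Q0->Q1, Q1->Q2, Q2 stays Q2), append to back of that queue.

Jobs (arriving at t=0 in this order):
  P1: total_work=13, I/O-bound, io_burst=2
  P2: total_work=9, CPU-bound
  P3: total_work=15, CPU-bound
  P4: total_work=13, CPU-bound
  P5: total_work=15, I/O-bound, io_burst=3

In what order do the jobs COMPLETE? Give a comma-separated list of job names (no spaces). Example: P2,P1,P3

Answer: P5,P1,P2,P3,P4

Derivation:
t=0-2: P1@Q0 runs 2, rem=11, I/O yield, promote→Q0. Q0=[P2,P3,P4,P5,P1] Q1=[] Q2=[]
t=2-5: P2@Q0 runs 3, rem=6, quantum used, demote→Q1. Q0=[P3,P4,P5,P1] Q1=[P2] Q2=[]
t=5-8: P3@Q0 runs 3, rem=12, quantum used, demote→Q1. Q0=[P4,P5,P1] Q1=[P2,P3] Q2=[]
t=8-11: P4@Q0 runs 3, rem=10, quantum used, demote→Q1. Q0=[P5,P1] Q1=[P2,P3,P4] Q2=[]
t=11-14: P5@Q0 runs 3, rem=12, I/O yield, promote→Q0. Q0=[P1,P5] Q1=[P2,P3,P4] Q2=[]
t=14-16: P1@Q0 runs 2, rem=9, I/O yield, promote→Q0. Q0=[P5,P1] Q1=[P2,P3,P4] Q2=[]
t=16-19: P5@Q0 runs 3, rem=9, I/O yield, promote→Q0. Q0=[P1,P5] Q1=[P2,P3,P4] Q2=[]
t=19-21: P1@Q0 runs 2, rem=7, I/O yield, promote→Q0. Q0=[P5,P1] Q1=[P2,P3,P4] Q2=[]
t=21-24: P5@Q0 runs 3, rem=6, I/O yield, promote→Q0. Q0=[P1,P5] Q1=[P2,P3,P4] Q2=[]
t=24-26: P1@Q0 runs 2, rem=5, I/O yield, promote→Q0. Q0=[P5,P1] Q1=[P2,P3,P4] Q2=[]
t=26-29: P5@Q0 runs 3, rem=3, I/O yield, promote→Q0. Q0=[P1,P5] Q1=[P2,P3,P4] Q2=[]
t=29-31: P1@Q0 runs 2, rem=3, I/O yield, promote→Q0. Q0=[P5,P1] Q1=[P2,P3,P4] Q2=[]
t=31-34: P5@Q0 runs 3, rem=0, completes. Q0=[P1] Q1=[P2,P3,P4] Q2=[]
t=34-36: P1@Q0 runs 2, rem=1, I/O yield, promote→Q0. Q0=[P1] Q1=[P2,P3,P4] Q2=[]
t=36-37: P1@Q0 runs 1, rem=0, completes. Q0=[] Q1=[P2,P3,P4] Q2=[]
t=37-41: P2@Q1 runs 4, rem=2, quantum used, demote→Q2. Q0=[] Q1=[P3,P4] Q2=[P2]
t=41-45: P3@Q1 runs 4, rem=8, quantum used, demote→Q2. Q0=[] Q1=[P4] Q2=[P2,P3]
t=45-49: P4@Q1 runs 4, rem=6, quantum used, demote→Q2. Q0=[] Q1=[] Q2=[P2,P3,P4]
t=49-51: P2@Q2 runs 2, rem=0, completes. Q0=[] Q1=[] Q2=[P3,P4]
t=51-59: P3@Q2 runs 8, rem=0, completes. Q0=[] Q1=[] Q2=[P4]
t=59-65: P4@Q2 runs 6, rem=0, completes. Q0=[] Q1=[] Q2=[]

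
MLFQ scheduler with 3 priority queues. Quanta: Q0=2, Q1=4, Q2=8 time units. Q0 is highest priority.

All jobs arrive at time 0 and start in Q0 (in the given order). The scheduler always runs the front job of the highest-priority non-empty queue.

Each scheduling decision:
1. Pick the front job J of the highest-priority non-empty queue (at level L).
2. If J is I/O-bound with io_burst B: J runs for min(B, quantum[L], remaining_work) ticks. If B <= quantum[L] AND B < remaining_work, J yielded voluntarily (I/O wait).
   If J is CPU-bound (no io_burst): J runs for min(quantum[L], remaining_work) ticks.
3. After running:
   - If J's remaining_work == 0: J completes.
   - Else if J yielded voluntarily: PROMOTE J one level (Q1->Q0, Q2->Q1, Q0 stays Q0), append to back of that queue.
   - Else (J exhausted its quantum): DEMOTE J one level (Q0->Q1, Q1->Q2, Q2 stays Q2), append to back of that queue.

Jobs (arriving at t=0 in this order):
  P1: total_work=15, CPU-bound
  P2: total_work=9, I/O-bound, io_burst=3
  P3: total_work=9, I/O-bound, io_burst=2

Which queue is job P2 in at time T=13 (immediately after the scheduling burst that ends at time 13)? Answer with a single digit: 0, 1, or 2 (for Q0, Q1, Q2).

t=0-2: P1@Q0 runs 2, rem=13, quantum used, demote→Q1. Q0=[P2,P3] Q1=[P1] Q2=[]
t=2-4: P2@Q0 runs 2, rem=7, quantum used, demote→Q1. Q0=[P3] Q1=[P1,P2] Q2=[]
t=4-6: P3@Q0 runs 2, rem=7, I/O yield, promote→Q0. Q0=[P3] Q1=[P1,P2] Q2=[]
t=6-8: P3@Q0 runs 2, rem=5, I/O yield, promote→Q0. Q0=[P3] Q1=[P1,P2] Q2=[]
t=8-10: P3@Q0 runs 2, rem=3, I/O yield, promote→Q0. Q0=[P3] Q1=[P1,P2] Q2=[]
t=10-12: P3@Q0 runs 2, rem=1, I/O yield, promote→Q0. Q0=[P3] Q1=[P1,P2] Q2=[]
t=12-13: P3@Q0 runs 1, rem=0, completes. Q0=[] Q1=[P1,P2] Q2=[]
t=13-17: P1@Q1 runs 4, rem=9, quantum used, demote→Q2. Q0=[] Q1=[P2] Q2=[P1]
t=17-20: P2@Q1 runs 3, rem=4, I/O yield, promote→Q0. Q0=[P2] Q1=[] Q2=[P1]
t=20-22: P2@Q0 runs 2, rem=2, quantum used, demote→Q1. Q0=[] Q1=[P2] Q2=[P1]
t=22-24: P2@Q1 runs 2, rem=0, completes. Q0=[] Q1=[] Q2=[P1]
t=24-32: P1@Q2 runs 8, rem=1, quantum used, demote→Q2. Q0=[] Q1=[] Q2=[P1]
t=32-33: P1@Q2 runs 1, rem=0, completes. Q0=[] Q1=[] Q2=[]

Answer: 1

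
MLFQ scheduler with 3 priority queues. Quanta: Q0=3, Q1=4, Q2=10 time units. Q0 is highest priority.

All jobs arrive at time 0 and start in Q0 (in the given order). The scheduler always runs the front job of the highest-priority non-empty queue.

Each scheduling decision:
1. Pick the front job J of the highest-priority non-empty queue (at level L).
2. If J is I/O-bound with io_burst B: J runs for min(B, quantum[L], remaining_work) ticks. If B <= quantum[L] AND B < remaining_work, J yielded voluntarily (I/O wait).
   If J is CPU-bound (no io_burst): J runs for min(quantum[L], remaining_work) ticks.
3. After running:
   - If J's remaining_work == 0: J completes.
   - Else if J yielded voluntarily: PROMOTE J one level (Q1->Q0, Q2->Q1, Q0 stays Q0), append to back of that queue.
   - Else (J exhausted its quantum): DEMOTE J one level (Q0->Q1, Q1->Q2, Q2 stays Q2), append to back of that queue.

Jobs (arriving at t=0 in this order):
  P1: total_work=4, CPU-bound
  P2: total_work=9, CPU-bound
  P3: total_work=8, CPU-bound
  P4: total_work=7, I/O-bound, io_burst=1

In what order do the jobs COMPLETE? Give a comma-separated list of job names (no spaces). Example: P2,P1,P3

Answer: P4,P1,P2,P3

Derivation:
t=0-3: P1@Q0 runs 3, rem=1, quantum used, demote→Q1. Q0=[P2,P3,P4] Q1=[P1] Q2=[]
t=3-6: P2@Q0 runs 3, rem=6, quantum used, demote→Q1. Q0=[P3,P4] Q1=[P1,P2] Q2=[]
t=6-9: P3@Q0 runs 3, rem=5, quantum used, demote→Q1. Q0=[P4] Q1=[P1,P2,P3] Q2=[]
t=9-10: P4@Q0 runs 1, rem=6, I/O yield, promote→Q0. Q0=[P4] Q1=[P1,P2,P3] Q2=[]
t=10-11: P4@Q0 runs 1, rem=5, I/O yield, promote→Q0. Q0=[P4] Q1=[P1,P2,P3] Q2=[]
t=11-12: P4@Q0 runs 1, rem=4, I/O yield, promote→Q0. Q0=[P4] Q1=[P1,P2,P3] Q2=[]
t=12-13: P4@Q0 runs 1, rem=3, I/O yield, promote→Q0. Q0=[P4] Q1=[P1,P2,P3] Q2=[]
t=13-14: P4@Q0 runs 1, rem=2, I/O yield, promote→Q0. Q0=[P4] Q1=[P1,P2,P3] Q2=[]
t=14-15: P4@Q0 runs 1, rem=1, I/O yield, promote→Q0. Q0=[P4] Q1=[P1,P2,P3] Q2=[]
t=15-16: P4@Q0 runs 1, rem=0, completes. Q0=[] Q1=[P1,P2,P3] Q2=[]
t=16-17: P1@Q1 runs 1, rem=0, completes. Q0=[] Q1=[P2,P3] Q2=[]
t=17-21: P2@Q1 runs 4, rem=2, quantum used, demote→Q2. Q0=[] Q1=[P3] Q2=[P2]
t=21-25: P3@Q1 runs 4, rem=1, quantum used, demote→Q2. Q0=[] Q1=[] Q2=[P2,P3]
t=25-27: P2@Q2 runs 2, rem=0, completes. Q0=[] Q1=[] Q2=[P3]
t=27-28: P3@Q2 runs 1, rem=0, completes. Q0=[] Q1=[] Q2=[]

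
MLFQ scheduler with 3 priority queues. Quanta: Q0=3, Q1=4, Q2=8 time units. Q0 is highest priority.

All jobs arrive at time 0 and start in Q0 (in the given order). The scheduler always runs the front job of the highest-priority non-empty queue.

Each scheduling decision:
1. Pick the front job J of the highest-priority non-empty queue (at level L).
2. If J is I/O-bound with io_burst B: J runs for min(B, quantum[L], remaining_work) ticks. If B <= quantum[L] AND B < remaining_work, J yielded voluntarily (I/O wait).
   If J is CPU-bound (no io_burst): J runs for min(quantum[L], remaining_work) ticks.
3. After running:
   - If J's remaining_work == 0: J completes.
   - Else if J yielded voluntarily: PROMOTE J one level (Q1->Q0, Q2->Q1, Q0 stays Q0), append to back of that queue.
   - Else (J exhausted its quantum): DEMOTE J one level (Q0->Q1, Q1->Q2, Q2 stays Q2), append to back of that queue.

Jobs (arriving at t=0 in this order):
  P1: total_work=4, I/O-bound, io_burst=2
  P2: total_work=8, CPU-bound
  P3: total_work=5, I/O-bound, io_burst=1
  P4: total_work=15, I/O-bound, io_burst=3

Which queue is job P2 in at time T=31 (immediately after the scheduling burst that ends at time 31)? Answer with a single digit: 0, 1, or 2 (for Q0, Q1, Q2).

Answer: 2

Derivation:
t=0-2: P1@Q0 runs 2, rem=2, I/O yield, promote→Q0. Q0=[P2,P3,P4,P1] Q1=[] Q2=[]
t=2-5: P2@Q0 runs 3, rem=5, quantum used, demote→Q1. Q0=[P3,P4,P1] Q1=[P2] Q2=[]
t=5-6: P3@Q0 runs 1, rem=4, I/O yield, promote→Q0. Q0=[P4,P1,P3] Q1=[P2] Q2=[]
t=6-9: P4@Q0 runs 3, rem=12, I/O yield, promote→Q0. Q0=[P1,P3,P4] Q1=[P2] Q2=[]
t=9-11: P1@Q0 runs 2, rem=0, completes. Q0=[P3,P4] Q1=[P2] Q2=[]
t=11-12: P3@Q0 runs 1, rem=3, I/O yield, promote→Q0. Q0=[P4,P3] Q1=[P2] Q2=[]
t=12-15: P4@Q0 runs 3, rem=9, I/O yield, promote→Q0. Q0=[P3,P4] Q1=[P2] Q2=[]
t=15-16: P3@Q0 runs 1, rem=2, I/O yield, promote→Q0. Q0=[P4,P3] Q1=[P2] Q2=[]
t=16-19: P4@Q0 runs 3, rem=6, I/O yield, promote→Q0. Q0=[P3,P4] Q1=[P2] Q2=[]
t=19-20: P3@Q0 runs 1, rem=1, I/O yield, promote→Q0. Q0=[P4,P3] Q1=[P2] Q2=[]
t=20-23: P4@Q0 runs 3, rem=3, I/O yield, promote→Q0. Q0=[P3,P4] Q1=[P2] Q2=[]
t=23-24: P3@Q0 runs 1, rem=0, completes. Q0=[P4] Q1=[P2] Q2=[]
t=24-27: P4@Q0 runs 3, rem=0, completes. Q0=[] Q1=[P2] Q2=[]
t=27-31: P2@Q1 runs 4, rem=1, quantum used, demote→Q2. Q0=[] Q1=[] Q2=[P2]
t=31-32: P2@Q2 runs 1, rem=0, completes. Q0=[] Q1=[] Q2=[]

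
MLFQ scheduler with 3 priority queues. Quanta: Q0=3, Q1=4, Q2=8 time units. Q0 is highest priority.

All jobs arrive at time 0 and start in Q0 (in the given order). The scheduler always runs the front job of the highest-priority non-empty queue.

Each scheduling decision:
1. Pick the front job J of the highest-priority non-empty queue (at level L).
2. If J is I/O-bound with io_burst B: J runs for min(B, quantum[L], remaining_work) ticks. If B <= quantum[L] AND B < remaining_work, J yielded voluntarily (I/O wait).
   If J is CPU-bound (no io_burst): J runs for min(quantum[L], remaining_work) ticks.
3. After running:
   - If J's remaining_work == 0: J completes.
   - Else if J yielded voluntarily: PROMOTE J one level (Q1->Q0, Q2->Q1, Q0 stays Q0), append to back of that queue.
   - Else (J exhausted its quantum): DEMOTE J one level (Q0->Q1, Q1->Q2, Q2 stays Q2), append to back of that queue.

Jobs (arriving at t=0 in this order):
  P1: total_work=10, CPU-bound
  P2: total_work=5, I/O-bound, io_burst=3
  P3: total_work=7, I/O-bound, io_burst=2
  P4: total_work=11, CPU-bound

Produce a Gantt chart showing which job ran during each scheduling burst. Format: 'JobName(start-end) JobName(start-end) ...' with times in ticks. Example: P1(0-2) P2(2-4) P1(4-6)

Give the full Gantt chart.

t=0-3: P1@Q0 runs 3, rem=7, quantum used, demote→Q1. Q0=[P2,P3,P4] Q1=[P1] Q2=[]
t=3-6: P2@Q0 runs 3, rem=2, I/O yield, promote→Q0. Q0=[P3,P4,P2] Q1=[P1] Q2=[]
t=6-8: P3@Q0 runs 2, rem=5, I/O yield, promote→Q0. Q0=[P4,P2,P3] Q1=[P1] Q2=[]
t=8-11: P4@Q0 runs 3, rem=8, quantum used, demote→Q1. Q0=[P2,P3] Q1=[P1,P4] Q2=[]
t=11-13: P2@Q0 runs 2, rem=0, completes. Q0=[P3] Q1=[P1,P4] Q2=[]
t=13-15: P3@Q0 runs 2, rem=3, I/O yield, promote→Q0. Q0=[P3] Q1=[P1,P4] Q2=[]
t=15-17: P3@Q0 runs 2, rem=1, I/O yield, promote→Q0. Q0=[P3] Q1=[P1,P4] Q2=[]
t=17-18: P3@Q0 runs 1, rem=0, completes. Q0=[] Q1=[P1,P4] Q2=[]
t=18-22: P1@Q1 runs 4, rem=3, quantum used, demote→Q2. Q0=[] Q1=[P4] Q2=[P1]
t=22-26: P4@Q1 runs 4, rem=4, quantum used, demote→Q2. Q0=[] Q1=[] Q2=[P1,P4]
t=26-29: P1@Q2 runs 3, rem=0, completes. Q0=[] Q1=[] Q2=[P4]
t=29-33: P4@Q2 runs 4, rem=0, completes. Q0=[] Q1=[] Q2=[]

Answer: P1(0-3) P2(3-6) P3(6-8) P4(8-11) P2(11-13) P3(13-15) P3(15-17) P3(17-18) P1(18-22) P4(22-26) P1(26-29) P4(29-33)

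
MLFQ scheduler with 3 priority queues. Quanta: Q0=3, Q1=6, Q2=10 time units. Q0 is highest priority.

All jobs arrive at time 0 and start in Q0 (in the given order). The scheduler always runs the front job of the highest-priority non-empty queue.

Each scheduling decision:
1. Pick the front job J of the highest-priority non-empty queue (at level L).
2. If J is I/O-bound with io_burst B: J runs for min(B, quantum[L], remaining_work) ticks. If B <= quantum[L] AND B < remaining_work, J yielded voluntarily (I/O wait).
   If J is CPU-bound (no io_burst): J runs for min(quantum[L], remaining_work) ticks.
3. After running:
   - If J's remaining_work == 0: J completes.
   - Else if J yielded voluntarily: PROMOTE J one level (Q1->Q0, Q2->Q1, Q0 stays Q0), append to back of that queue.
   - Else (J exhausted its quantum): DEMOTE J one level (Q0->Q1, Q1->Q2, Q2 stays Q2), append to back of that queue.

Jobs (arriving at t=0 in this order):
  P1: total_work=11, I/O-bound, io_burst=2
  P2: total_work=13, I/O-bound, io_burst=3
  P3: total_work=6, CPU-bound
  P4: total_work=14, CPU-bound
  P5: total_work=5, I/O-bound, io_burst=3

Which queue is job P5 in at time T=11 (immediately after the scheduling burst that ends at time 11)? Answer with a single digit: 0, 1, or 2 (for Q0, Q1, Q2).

t=0-2: P1@Q0 runs 2, rem=9, I/O yield, promote→Q0. Q0=[P2,P3,P4,P5,P1] Q1=[] Q2=[]
t=2-5: P2@Q0 runs 3, rem=10, I/O yield, promote→Q0. Q0=[P3,P4,P5,P1,P2] Q1=[] Q2=[]
t=5-8: P3@Q0 runs 3, rem=3, quantum used, demote→Q1. Q0=[P4,P5,P1,P2] Q1=[P3] Q2=[]
t=8-11: P4@Q0 runs 3, rem=11, quantum used, demote→Q1. Q0=[P5,P1,P2] Q1=[P3,P4] Q2=[]
t=11-14: P5@Q0 runs 3, rem=2, I/O yield, promote→Q0. Q0=[P1,P2,P5] Q1=[P3,P4] Q2=[]
t=14-16: P1@Q0 runs 2, rem=7, I/O yield, promote→Q0. Q0=[P2,P5,P1] Q1=[P3,P4] Q2=[]
t=16-19: P2@Q0 runs 3, rem=7, I/O yield, promote→Q0. Q0=[P5,P1,P2] Q1=[P3,P4] Q2=[]
t=19-21: P5@Q0 runs 2, rem=0, completes. Q0=[P1,P2] Q1=[P3,P4] Q2=[]
t=21-23: P1@Q0 runs 2, rem=5, I/O yield, promote→Q0. Q0=[P2,P1] Q1=[P3,P4] Q2=[]
t=23-26: P2@Q0 runs 3, rem=4, I/O yield, promote→Q0. Q0=[P1,P2] Q1=[P3,P4] Q2=[]
t=26-28: P1@Q0 runs 2, rem=3, I/O yield, promote→Q0. Q0=[P2,P1] Q1=[P3,P4] Q2=[]
t=28-31: P2@Q0 runs 3, rem=1, I/O yield, promote→Q0. Q0=[P1,P2] Q1=[P3,P4] Q2=[]
t=31-33: P1@Q0 runs 2, rem=1, I/O yield, promote→Q0. Q0=[P2,P1] Q1=[P3,P4] Q2=[]
t=33-34: P2@Q0 runs 1, rem=0, completes. Q0=[P1] Q1=[P3,P4] Q2=[]
t=34-35: P1@Q0 runs 1, rem=0, completes. Q0=[] Q1=[P3,P4] Q2=[]
t=35-38: P3@Q1 runs 3, rem=0, completes. Q0=[] Q1=[P4] Q2=[]
t=38-44: P4@Q1 runs 6, rem=5, quantum used, demote→Q2. Q0=[] Q1=[] Q2=[P4]
t=44-49: P4@Q2 runs 5, rem=0, completes. Q0=[] Q1=[] Q2=[]

Answer: 0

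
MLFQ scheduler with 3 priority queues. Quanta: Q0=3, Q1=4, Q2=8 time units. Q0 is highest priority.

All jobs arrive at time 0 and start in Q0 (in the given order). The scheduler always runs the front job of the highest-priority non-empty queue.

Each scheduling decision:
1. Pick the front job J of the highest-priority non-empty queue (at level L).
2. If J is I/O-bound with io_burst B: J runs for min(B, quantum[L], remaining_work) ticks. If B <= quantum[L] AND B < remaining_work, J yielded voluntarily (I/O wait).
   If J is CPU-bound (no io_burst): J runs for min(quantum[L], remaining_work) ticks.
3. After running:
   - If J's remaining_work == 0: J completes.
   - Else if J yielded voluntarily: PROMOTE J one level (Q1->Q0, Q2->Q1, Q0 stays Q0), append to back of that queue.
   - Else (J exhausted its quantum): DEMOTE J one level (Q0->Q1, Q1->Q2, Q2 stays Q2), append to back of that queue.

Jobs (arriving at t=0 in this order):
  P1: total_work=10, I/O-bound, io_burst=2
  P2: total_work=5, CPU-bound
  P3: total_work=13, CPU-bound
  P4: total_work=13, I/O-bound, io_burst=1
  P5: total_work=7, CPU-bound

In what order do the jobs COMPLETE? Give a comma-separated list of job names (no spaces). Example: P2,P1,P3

t=0-2: P1@Q0 runs 2, rem=8, I/O yield, promote→Q0. Q0=[P2,P3,P4,P5,P1] Q1=[] Q2=[]
t=2-5: P2@Q0 runs 3, rem=2, quantum used, demote→Q1. Q0=[P3,P4,P5,P1] Q1=[P2] Q2=[]
t=5-8: P3@Q0 runs 3, rem=10, quantum used, demote→Q1. Q0=[P4,P5,P1] Q1=[P2,P3] Q2=[]
t=8-9: P4@Q0 runs 1, rem=12, I/O yield, promote→Q0. Q0=[P5,P1,P4] Q1=[P2,P3] Q2=[]
t=9-12: P5@Q0 runs 3, rem=4, quantum used, demote→Q1. Q0=[P1,P4] Q1=[P2,P3,P5] Q2=[]
t=12-14: P1@Q0 runs 2, rem=6, I/O yield, promote→Q0. Q0=[P4,P1] Q1=[P2,P3,P5] Q2=[]
t=14-15: P4@Q0 runs 1, rem=11, I/O yield, promote→Q0. Q0=[P1,P4] Q1=[P2,P3,P5] Q2=[]
t=15-17: P1@Q0 runs 2, rem=4, I/O yield, promote→Q0. Q0=[P4,P1] Q1=[P2,P3,P5] Q2=[]
t=17-18: P4@Q0 runs 1, rem=10, I/O yield, promote→Q0. Q0=[P1,P4] Q1=[P2,P3,P5] Q2=[]
t=18-20: P1@Q0 runs 2, rem=2, I/O yield, promote→Q0. Q0=[P4,P1] Q1=[P2,P3,P5] Q2=[]
t=20-21: P4@Q0 runs 1, rem=9, I/O yield, promote→Q0. Q0=[P1,P4] Q1=[P2,P3,P5] Q2=[]
t=21-23: P1@Q0 runs 2, rem=0, completes. Q0=[P4] Q1=[P2,P3,P5] Q2=[]
t=23-24: P4@Q0 runs 1, rem=8, I/O yield, promote→Q0. Q0=[P4] Q1=[P2,P3,P5] Q2=[]
t=24-25: P4@Q0 runs 1, rem=7, I/O yield, promote→Q0. Q0=[P4] Q1=[P2,P3,P5] Q2=[]
t=25-26: P4@Q0 runs 1, rem=6, I/O yield, promote→Q0. Q0=[P4] Q1=[P2,P3,P5] Q2=[]
t=26-27: P4@Q0 runs 1, rem=5, I/O yield, promote→Q0. Q0=[P4] Q1=[P2,P3,P5] Q2=[]
t=27-28: P4@Q0 runs 1, rem=4, I/O yield, promote→Q0. Q0=[P4] Q1=[P2,P3,P5] Q2=[]
t=28-29: P4@Q0 runs 1, rem=3, I/O yield, promote→Q0. Q0=[P4] Q1=[P2,P3,P5] Q2=[]
t=29-30: P4@Q0 runs 1, rem=2, I/O yield, promote→Q0. Q0=[P4] Q1=[P2,P3,P5] Q2=[]
t=30-31: P4@Q0 runs 1, rem=1, I/O yield, promote→Q0. Q0=[P4] Q1=[P2,P3,P5] Q2=[]
t=31-32: P4@Q0 runs 1, rem=0, completes. Q0=[] Q1=[P2,P3,P5] Q2=[]
t=32-34: P2@Q1 runs 2, rem=0, completes. Q0=[] Q1=[P3,P5] Q2=[]
t=34-38: P3@Q1 runs 4, rem=6, quantum used, demote→Q2. Q0=[] Q1=[P5] Q2=[P3]
t=38-42: P5@Q1 runs 4, rem=0, completes. Q0=[] Q1=[] Q2=[P3]
t=42-48: P3@Q2 runs 6, rem=0, completes. Q0=[] Q1=[] Q2=[]

Answer: P1,P4,P2,P5,P3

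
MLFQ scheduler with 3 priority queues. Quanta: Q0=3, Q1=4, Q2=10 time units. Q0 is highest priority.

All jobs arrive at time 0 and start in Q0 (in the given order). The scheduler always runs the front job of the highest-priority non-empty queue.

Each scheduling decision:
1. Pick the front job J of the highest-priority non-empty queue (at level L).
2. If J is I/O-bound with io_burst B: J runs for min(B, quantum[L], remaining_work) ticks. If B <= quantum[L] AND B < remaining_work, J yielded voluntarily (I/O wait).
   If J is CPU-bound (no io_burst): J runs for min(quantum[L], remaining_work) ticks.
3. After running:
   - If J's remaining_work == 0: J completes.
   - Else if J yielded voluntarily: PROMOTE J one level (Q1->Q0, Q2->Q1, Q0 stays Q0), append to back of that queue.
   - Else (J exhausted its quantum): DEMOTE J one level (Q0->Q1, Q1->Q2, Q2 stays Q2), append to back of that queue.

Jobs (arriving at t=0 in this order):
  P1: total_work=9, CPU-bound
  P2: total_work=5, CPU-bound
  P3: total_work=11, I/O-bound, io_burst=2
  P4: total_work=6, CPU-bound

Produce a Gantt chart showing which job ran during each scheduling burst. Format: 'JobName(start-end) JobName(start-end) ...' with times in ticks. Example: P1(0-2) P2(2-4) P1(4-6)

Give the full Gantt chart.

Answer: P1(0-3) P2(3-6) P3(6-8) P4(8-11) P3(11-13) P3(13-15) P3(15-17) P3(17-19) P3(19-20) P1(20-24) P2(24-26) P4(26-29) P1(29-31)

Derivation:
t=0-3: P1@Q0 runs 3, rem=6, quantum used, demote→Q1. Q0=[P2,P3,P4] Q1=[P1] Q2=[]
t=3-6: P2@Q0 runs 3, rem=2, quantum used, demote→Q1. Q0=[P3,P4] Q1=[P1,P2] Q2=[]
t=6-8: P3@Q0 runs 2, rem=9, I/O yield, promote→Q0. Q0=[P4,P3] Q1=[P1,P2] Q2=[]
t=8-11: P4@Q0 runs 3, rem=3, quantum used, demote→Q1. Q0=[P3] Q1=[P1,P2,P4] Q2=[]
t=11-13: P3@Q0 runs 2, rem=7, I/O yield, promote→Q0. Q0=[P3] Q1=[P1,P2,P4] Q2=[]
t=13-15: P3@Q0 runs 2, rem=5, I/O yield, promote→Q0. Q0=[P3] Q1=[P1,P2,P4] Q2=[]
t=15-17: P3@Q0 runs 2, rem=3, I/O yield, promote→Q0. Q0=[P3] Q1=[P1,P2,P4] Q2=[]
t=17-19: P3@Q0 runs 2, rem=1, I/O yield, promote→Q0. Q0=[P3] Q1=[P1,P2,P4] Q2=[]
t=19-20: P3@Q0 runs 1, rem=0, completes. Q0=[] Q1=[P1,P2,P4] Q2=[]
t=20-24: P1@Q1 runs 4, rem=2, quantum used, demote→Q2. Q0=[] Q1=[P2,P4] Q2=[P1]
t=24-26: P2@Q1 runs 2, rem=0, completes. Q0=[] Q1=[P4] Q2=[P1]
t=26-29: P4@Q1 runs 3, rem=0, completes. Q0=[] Q1=[] Q2=[P1]
t=29-31: P1@Q2 runs 2, rem=0, completes. Q0=[] Q1=[] Q2=[]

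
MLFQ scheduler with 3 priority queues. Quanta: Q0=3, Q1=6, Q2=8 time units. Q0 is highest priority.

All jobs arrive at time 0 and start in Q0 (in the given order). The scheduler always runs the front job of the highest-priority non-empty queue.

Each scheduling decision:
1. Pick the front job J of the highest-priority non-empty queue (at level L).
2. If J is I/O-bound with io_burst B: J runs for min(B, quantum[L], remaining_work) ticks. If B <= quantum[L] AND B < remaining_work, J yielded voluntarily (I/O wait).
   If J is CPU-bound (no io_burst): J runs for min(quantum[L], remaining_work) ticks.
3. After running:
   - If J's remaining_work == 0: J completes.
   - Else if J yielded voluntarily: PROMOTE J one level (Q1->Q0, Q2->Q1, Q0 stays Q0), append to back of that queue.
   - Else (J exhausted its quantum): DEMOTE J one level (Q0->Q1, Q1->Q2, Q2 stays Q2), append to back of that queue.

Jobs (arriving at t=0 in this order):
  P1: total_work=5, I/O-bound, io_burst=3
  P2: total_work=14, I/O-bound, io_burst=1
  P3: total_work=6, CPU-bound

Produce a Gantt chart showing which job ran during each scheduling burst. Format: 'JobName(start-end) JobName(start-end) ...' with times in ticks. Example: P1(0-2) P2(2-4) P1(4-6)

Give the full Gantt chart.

Answer: P1(0-3) P2(3-4) P3(4-7) P1(7-9) P2(9-10) P2(10-11) P2(11-12) P2(12-13) P2(13-14) P2(14-15) P2(15-16) P2(16-17) P2(17-18) P2(18-19) P2(19-20) P2(20-21) P2(21-22) P3(22-25)

Derivation:
t=0-3: P1@Q0 runs 3, rem=2, I/O yield, promote→Q0. Q0=[P2,P3,P1] Q1=[] Q2=[]
t=3-4: P2@Q0 runs 1, rem=13, I/O yield, promote→Q0. Q0=[P3,P1,P2] Q1=[] Q2=[]
t=4-7: P3@Q0 runs 3, rem=3, quantum used, demote→Q1. Q0=[P1,P2] Q1=[P3] Q2=[]
t=7-9: P1@Q0 runs 2, rem=0, completes. Q0=[P2] Q1=[P3] Q2=[]
t=9-10: P2@Q0 runs 1, rem=12, I/O yield, promote→Q0. Q0=[P2] Q1=[P3] Q2=[]
t=10-11: P2@Q0 runs 1, rem=11, I/O yield, promote→Q0. Q0=[P2] Q1=[P3] Q2=[]
t=11-12: P2@Q0 runs 1, rem=10, I/O yield, promote→Q0. Q0=[P2] Q1=[P3] Q2=[]
t=12-13: P2@Q0 runs 1, rem=9, I/O yield, promote→Q0. Q0=[P2] Q1=[P3] Q2=[]
t=13-14: P2@Q0 runs 1, rem=8, I/O yield, promote→Q0. Q0=[P2] Q1=[P3] Q2=[]
t=14-15: P2@Q0 runs 1, rem=7, I/O yield, promote→Q0. Q0=[P2] Q1=[P3] Q2=[]
t=15-16: P2@Q0 runs 1, rem=6, I/O yield, promote→Q0. Q0=[P2] Q1=[P3] Q2=[]
t=16-17: P2@Q0 runs 1, rem=5, I/O yield, promote→Q0. Q0=[P2] Q1=[P3] Q2=[]
t=17-18: P2@Q0 runs 1, rem=4, I/O yield, promote→Q0. Q0=[P2] Q1=[P3] Q2=[]
t=18-19: P2@Q0 runs 1, rem=3, I/O yield, promote→Q0. Q0=[P2] Q1=[P3] Q2=[]
t=19-20: P2@Q0 runs 1, rem=2, I/O yield, promote→Q0. Q0=[P2] Q1=[P3] Q2=[]
t=20-21: P2@Q0 runs 1, rem=1, I/O yield, promote→Q0. Q0=[P2] Q1=[P3] Q2=[]
t=21-22: P2@Q0 runs 1, rem=0, completes. Q0=[] Q1=[P3] Q2=[]
t=22-25: P3@Q1 runs 3, rem=0, completes. Q0=[] Q1=[] Q2=[]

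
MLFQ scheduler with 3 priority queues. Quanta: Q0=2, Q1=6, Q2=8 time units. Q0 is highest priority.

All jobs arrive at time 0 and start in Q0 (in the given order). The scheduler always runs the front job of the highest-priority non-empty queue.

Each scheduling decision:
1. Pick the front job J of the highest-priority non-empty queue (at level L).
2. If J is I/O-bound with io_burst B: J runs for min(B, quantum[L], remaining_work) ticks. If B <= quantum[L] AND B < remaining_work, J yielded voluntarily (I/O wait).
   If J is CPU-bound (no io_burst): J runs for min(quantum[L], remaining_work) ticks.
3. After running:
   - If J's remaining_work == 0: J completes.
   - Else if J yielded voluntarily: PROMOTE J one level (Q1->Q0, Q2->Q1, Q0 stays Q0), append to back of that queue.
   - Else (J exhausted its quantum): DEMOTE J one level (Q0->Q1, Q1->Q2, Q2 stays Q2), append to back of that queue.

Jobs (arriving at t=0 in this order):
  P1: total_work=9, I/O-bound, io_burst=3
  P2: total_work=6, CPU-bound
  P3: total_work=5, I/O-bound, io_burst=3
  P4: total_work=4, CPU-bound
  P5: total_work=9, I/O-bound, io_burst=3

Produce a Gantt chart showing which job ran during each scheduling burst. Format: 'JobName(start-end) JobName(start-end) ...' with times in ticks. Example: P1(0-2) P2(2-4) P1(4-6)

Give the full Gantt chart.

Answer: P1(0-2) P2(2-4) P3(4-6) P4(6-8) P5(8-10) P1(10-13) P1(13-15) P2(15-19) P3(19-22) P4(22-24) P5(24-27) P5(27-29) P1(29-31) P5(31-33)

Derivation:
t=0-2: P1@Q0 runs 2, rem=7, quantum used, demote→Q1. Q0=[P2,P3,P4,P5] Q1=[P1] Q2=[]
t=2-4: P2@Q0 runs 2, rem=4, quantum used, demote→Q1. Q0=[P3,P4,P5] Q1=[P1,P2] Q2=[]
t=4-6: P3@Q0 runs 2, rem=3, quantum used, demote→Q1. Q0=[P4,P5] Q1=[P1,P2,P3] Q2=[]
t=6-8: P4@Q0 runs 2, rem=2, quantum used, demote→Q1. Q0=[P5] Q1=[P1,P2,P3,P4] Q2=[]
t=8-10: P5@Q0 runs 2, rem=7, quantum used, demote→Q1. Q0=[] Q1=[P1,P2,P3,P4,P5] Q2=[]
t=10-13: P1@Q1 runs 3, rem=4, I/O yield, promote→Q0. Q0=[P1] Q1=[P2,P3,P4,P5] Q2=[]
t=13-15: P1@Q0 runs 2, rem=2, quantum used, demote→Q1. Q0=[] Q1=[P2,P3,P4,P5,P1] Q2=[]
t=15-19: P2@Q1 runs 4, rem=0, completes. Q0=[] Q1=[P3,P4,P5,P1] Q2=[]
t=19-22: P3@Q1 runs 3, rem=0, completes. Q0=[] Q1=[P4,P5,P1] Q2=[]
t=22-24: P4@Q1 runs 2, rem=0, completes. Q0=[] Q1=[P5,P1] Q2=[]
t=24-27: P5@Q1 runs 3, rem=4, I/O yield, promote→Q0. Q0=[P5] Q1=[P1] Q2=[]
t=27-29: P5@Q0 runs 2, rem=2, quantum used, demote→Q1. Q0=[] Q1=[P1,P5] Q2=[]
t=29-31: P1@Q1 runs 2, rem=0, completes. Q0=[] Q1=[P5] Q2=[]
t=31-33: P5@Q1 runs 2, rem=0, completes. Q0=[] Q1=[] Q2=[]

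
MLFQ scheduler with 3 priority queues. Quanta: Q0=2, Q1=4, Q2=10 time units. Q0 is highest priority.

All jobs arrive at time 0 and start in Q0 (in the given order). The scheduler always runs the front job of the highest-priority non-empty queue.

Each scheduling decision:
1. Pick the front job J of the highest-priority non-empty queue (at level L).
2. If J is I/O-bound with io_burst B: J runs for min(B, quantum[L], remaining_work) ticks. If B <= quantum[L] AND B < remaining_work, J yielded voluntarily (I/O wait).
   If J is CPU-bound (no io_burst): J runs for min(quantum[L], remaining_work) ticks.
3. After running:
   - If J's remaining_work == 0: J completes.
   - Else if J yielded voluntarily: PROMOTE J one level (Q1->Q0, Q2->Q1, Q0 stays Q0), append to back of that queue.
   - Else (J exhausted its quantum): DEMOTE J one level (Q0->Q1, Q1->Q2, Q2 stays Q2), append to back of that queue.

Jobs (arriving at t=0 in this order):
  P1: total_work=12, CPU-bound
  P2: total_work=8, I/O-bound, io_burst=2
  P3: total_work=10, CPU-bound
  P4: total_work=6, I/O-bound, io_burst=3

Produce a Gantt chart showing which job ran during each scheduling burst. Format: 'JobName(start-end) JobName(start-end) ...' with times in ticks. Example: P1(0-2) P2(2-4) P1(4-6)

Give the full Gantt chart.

t=0-2: P1@Q0 runs 2, rem=10, quantum used, demote→Q1. Q0=[P2,P3,P4] Q1=[P1] Q2=[]
t=2-4: P2@Q0 runs 2, rem=6, I/O yield, promote→Q0. Q0=[P3,P4,P2] Q1=[P1] Q2=[]
t=4-6: P3@Q0 runs 2, rem=8, quantum used, demote→Q1. Q0=[P4,P2] Q1=[P1,P3] Q2=[]
t=6-8: P4@Q0 runs 2, rem=4, quantum used, demote→Q1. Q0=[P2] Q1=[P1,P3,P4] Q2=[]
t=8-10: P2@Q0 runs 2, rem=4, I/O yield, promote→Q0. Q0=[P2] Q1=[P1,P3,P4] Q2=[]
t=10-12: P2@Q0 runs 2, rem=2, I/O yield, promote→Q0. Q0=[P2] Q1=[P1,P3,P4] Q2=[]
t=12-14: P2@Q0 runs 2, rem=0, completes. Q0=[] Q1=[P1,P3,P4] Q2=[]
t=14-18: P1@Q1 runs 4, rem=6, quantum used, demote→Q2. Q0=[] Q1=[P3,P4] Q2=[P1]
t=18-22: P3@Q1 runs 4, rem=4, quantum used, demote→Q2. Q0=[] Q1=[P4] Q2=[P1,P3]
t=22-25: P4@Q1 runs 3, rem=1, I/O yield, promote→Q0. Q0=[P4] Q1=[] Q2=[P1,P3]
t=25-26: P4@Q0 runs 1, rem=0, completes. Q0=[] Q1=[] Q2=[P1,P3]
t=26-32: P1@Q2 runs 6, rem=0, completes. Q0=[] Q1=[] Q2=[P3]
t=32-36: P3@Q2 runs 4, rem=0, completes. Q0=[] Q1=[] Q2=[]

Answer: P1(0-2) P2(2-4) P3(4-6) P4(6-8) P2(8-10) P2(10-12) P2(12-14) P1(14-18) P3(18-22) P4(22-25) P4(25-26) P1(26-32) P3(32-36)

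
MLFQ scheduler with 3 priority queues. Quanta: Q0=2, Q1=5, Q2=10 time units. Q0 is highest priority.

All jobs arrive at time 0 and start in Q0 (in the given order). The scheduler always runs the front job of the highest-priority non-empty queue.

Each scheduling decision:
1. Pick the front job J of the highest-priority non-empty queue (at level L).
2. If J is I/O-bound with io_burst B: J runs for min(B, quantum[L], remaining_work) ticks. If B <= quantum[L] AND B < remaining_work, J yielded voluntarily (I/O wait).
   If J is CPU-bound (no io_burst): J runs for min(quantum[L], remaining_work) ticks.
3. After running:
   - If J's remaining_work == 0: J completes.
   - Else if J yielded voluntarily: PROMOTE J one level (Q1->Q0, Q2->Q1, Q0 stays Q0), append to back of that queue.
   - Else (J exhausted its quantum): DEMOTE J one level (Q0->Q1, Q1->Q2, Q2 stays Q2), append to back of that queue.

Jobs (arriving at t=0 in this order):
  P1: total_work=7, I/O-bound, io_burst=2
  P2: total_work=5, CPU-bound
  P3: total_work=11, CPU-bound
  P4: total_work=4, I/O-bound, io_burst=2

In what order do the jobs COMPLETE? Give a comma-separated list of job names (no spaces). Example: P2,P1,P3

t=0-2: P1@Q0 runs 2, rem=5, I/O yield, promote→Q0. Q0=[P2,P3,P4,P1] Q1=[] Q2=[]
t=2-4: P2@Q0 runs 2, rem=3, quantum used, demote→Q1. Q0=[P3,P4,P1] Q1=[P2] Q2=[]
t=4-6: P3@Q0 runs 2, rem=9, quantum used, demote→Q1. Q0=[P4,P1] Q1=[P2,P3] Q2=[]
t=6-8: P4@Q0 runs 2, rem=2, I/O yield, promote→Q0. Q0=[P1,P4] Q1=[P2,P3] Q2=[]
t=8-10: P1@Q0 runs 2, rem=3, I/O yield, promote→Q0. Q0=[P4,P1] Q1=[P2,P3] Q2=[]
t=10-12: P4@Q0 runs 2, rem=0, completes. Q0=[P1] Q1=[P2,P3] Q2=[]
t=12-14: P1@Q0 runs 2, rem=1, I/O yield, promote→Q0. Q0=[P1] Q1=[P2,P3] Q2=[]
t=14-15: P1@Q0 runs 1, rem=0, completes. Q0=[] Q1=[P2,P3] Q2=[]
t=15-18: P2@Q1 runs 3, rem=0, completes. Q0=[] Q1=[P3] Q2=[]
t=18-23: P3@Q1 runs 5, rem=4, quantum used, demote→Q2. Q0=[] Q1=[] Q2=[P3]
t=23-27: P3@Q2 runs 4, rem=0, completes. Q0=[] Q1=[] Q2=[]

Answer: P4,P1,P2,P3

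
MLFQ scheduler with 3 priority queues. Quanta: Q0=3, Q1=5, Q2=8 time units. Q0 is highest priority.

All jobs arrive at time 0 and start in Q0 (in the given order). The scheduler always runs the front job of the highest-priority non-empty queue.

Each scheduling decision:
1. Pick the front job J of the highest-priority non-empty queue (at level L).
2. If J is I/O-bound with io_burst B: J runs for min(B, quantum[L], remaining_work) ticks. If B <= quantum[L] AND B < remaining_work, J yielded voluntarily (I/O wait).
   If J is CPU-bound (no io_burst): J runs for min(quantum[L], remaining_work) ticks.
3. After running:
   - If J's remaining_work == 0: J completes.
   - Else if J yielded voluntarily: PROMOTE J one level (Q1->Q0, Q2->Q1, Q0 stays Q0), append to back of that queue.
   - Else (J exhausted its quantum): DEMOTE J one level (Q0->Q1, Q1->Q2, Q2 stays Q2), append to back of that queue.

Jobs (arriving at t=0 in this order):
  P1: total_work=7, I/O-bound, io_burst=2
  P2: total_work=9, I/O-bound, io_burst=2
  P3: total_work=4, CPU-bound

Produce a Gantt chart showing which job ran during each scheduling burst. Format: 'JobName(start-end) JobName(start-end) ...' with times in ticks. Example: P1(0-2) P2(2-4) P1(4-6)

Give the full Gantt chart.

t=0-2: P1@Q0 runs 2, rem=5, I/O yield, promote→Q0. Q0=[P2,P3,P1] Q1=[] Q2=[]
t=2-4: P2@Q0 runs 2, rem=7, I/O yield, promote→Q0. Q0=[P3,P1,P2] Q1=[] Q2=[]
t=4-7: P3@Q0 runs 3, rem=1, quantum used, demote→Q1. Q0=[P1,P2] Q1=[P3] Q2=[]
t=7-9: P1@Q0 runs 2, rem=3, I/O yield, promote→Q0. Q0=[P2,P1] Q1=[P3] Q2=[]
t=9-11: P2@Q0 runs 2, rem=5, I/O yield, promote→Q0. Q0=[P1,P2] Q1=[P3] Q2=[]
t=11-13: P1@Q0 runs 2, rem=1, I/O yield, promote→Q0. Q0=[P2,P1] Q1=[P3] Q2=[]
t=13-15: P2@Q0 runs 2, rem=3, I/O yield, promote→Q0. Q0=[P1,P2] Q1=[P3] Q2=[]
t=15-16: P1@Q0 runs 1, rem=0, completes. Q0=[P2] Q1=[P3] Q2=[]
t=16-18: P2@Q0 runs 2, rem=1, I/O yield, promote→Q0. Q0=[P2] Q1=[P3] Q2=[]
t=18-19: P2@Q0 runs 1, rem=0, completes. Q0=[] Q1=[P3] Q2=[]
t=19-20: P3@Q1 runs 1, rem=0, completes. Q0=[] Q1=[] Q2=[]

Answer: P1(0-2) P2(2-4) P3(4-7) P1(7-9) P2(9-11) P1(11-13) P2(13-15) P1(15-16) P2(16-18) P2(18-19) P3(19-20)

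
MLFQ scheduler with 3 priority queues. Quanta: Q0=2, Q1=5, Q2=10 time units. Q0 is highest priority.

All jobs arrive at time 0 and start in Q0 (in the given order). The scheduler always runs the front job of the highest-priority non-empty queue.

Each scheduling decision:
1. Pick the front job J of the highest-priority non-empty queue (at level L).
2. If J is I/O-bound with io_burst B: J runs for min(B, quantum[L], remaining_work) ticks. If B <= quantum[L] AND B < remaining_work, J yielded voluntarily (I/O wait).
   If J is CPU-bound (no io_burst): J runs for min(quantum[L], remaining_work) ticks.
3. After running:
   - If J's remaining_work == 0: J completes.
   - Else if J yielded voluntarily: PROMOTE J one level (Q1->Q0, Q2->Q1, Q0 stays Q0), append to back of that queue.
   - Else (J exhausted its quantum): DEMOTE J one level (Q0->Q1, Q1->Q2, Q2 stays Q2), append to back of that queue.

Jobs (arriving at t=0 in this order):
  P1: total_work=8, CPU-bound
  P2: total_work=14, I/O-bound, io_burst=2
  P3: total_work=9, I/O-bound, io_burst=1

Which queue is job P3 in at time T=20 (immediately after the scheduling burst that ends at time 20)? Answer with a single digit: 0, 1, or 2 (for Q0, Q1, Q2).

Answer: 0

Derivation:
t=0-2: P1@Q0 runs 2, rem=6, quantum used, demote→Q1. Q0=[P2,P3] Q1=[P1] Q2=[]
t=2-4: P2@Q0 runs 2, rem=12, I/O yield, promote→Q0. Q0=[P3,P2] Q1=[P1] Q2=[]
t=4-5: P3@Q0 runs 1, rem=8, I/O yield, promote→Q0. Q0=[P2,P3] Q1=[P1] Q2=[]
t=5-7: P2@Q0 runs 2, rem=10, I/O yield, promote→Q0. Q0=[P3,P2] Q1=[P1] Q2=[]
t=7-8: P3@Q0 runs 1, rem=7, I/O yield, promote→Q0. Q0=[P2,P3] Q1=[P1] Q2=[]
t=8-10: P2@Q0 runs 2, rem=8, I/O yield, promote→Q0. Q0=[P3,P2] Q1=[P1] Q2=[]
t=10-11: P3@Q0 runs 1, rem=6, I/O yield, promote→Q0. Q0=[P2,P3] Q1=[P1] Q2=[]
t=11-13: P2@Q0 runs 2, rem=6, I/O yield, promote→Q0. Q0=[P3,P2] Q1=[P1] Q2=[]
t=13-14: P3@Q0 runs 1, rem=5, I/O yield, promote→Q0. Q0=[P2,P3] Q1=[P1] Q2=[]
t=14-16: P2@Q0 runs 2, rem=4, I/O yield, promote→Q0. Q0=[P3,P2] Q1=[P1] Q2=[]
t=16-17: P3@Q0 runs 1, rem=4, I/O yield, promote→Q0. Q0=[P2,P3] Q1=[P1] Q2=[]
t=17-19: P2@Q0 runs 2, rem=2, I/O yield, promote→Q0. Q0=[P3,P2] Q1=[P1] Q2=[]
t=19-20: P3@Q0 runs 1, rem=3, I/O yield, promote→Q0. Q0=[P2,P3] Q1=[P1] Q2=[]
t=20-22: P2@Q0 runs 2, rem=0, completes. Q0=[P3] Q1=[P1] Q2=[]
t=22-23: P3@Q0 runs 1, rem=2, I/O yield, promote→Q0. Q0=[P3] Q1=[P1] Q2=[]
t=23-24: P3@Q0 runs 1, rem=1, I/O yield, promote→Q0. Q0=[P3] Q1=[P1] Q2=[]
t=24-25: P3@Q0 runs 1, rem=0, completes. Q0=[] Q1=[P1] Q2=[]
t=25-30: P1@Q1 runs 5, rem=1, quantum used, demote→Q2. Q0=[] Q1=[] Q2=[P1]
t=30-31: P1@Q2 runs 1, rem=0, completes. Q0=[] Q1=[] Q2=[]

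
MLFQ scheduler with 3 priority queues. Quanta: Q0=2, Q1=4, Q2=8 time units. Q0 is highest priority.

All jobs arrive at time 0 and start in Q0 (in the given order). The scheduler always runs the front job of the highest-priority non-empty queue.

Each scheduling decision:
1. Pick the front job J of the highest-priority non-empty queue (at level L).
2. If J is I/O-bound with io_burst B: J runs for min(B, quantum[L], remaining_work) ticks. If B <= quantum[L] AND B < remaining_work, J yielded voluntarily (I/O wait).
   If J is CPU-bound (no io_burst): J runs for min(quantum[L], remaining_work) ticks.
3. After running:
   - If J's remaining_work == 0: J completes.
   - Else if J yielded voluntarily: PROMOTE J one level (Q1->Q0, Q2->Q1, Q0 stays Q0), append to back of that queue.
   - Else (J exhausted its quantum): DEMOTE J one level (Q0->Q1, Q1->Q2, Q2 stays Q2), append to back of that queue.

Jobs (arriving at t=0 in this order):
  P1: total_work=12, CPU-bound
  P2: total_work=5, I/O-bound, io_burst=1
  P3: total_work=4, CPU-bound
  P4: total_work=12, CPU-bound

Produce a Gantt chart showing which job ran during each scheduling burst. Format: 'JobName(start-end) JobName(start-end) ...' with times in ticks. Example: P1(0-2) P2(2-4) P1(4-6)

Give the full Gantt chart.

Answer: P1(0-2) P2(2-3) P3(3-5) P4(5-7) P2(7-8) P2(8-9) P2(9-10) P2(10-11) P1(11-15) P3(15-17) P4(17-21) P1(21-27) P4(27-33)

Derivation:
t=0-2: P1@Q0 runs 2, rem=10, quantum used, demote→Q1. Q0=[P2,P3,P4] Q1=[P1] Q2=[]
t=2-3: P2@Q0 runs 1, rem=4, I/O yield, promote→Q0. Q0=[P3,P4,P2] Q1=[P1] Q2=[]
t=3-5: P3@Q0 runs 2, rem=2, quantum used, demote→Q1. Q0=[P4,P2] Q1=[P1,P3] Q2=[]
t=5-7: P4@Q0 runs 2, rem=10, quantum used, demote→Q1. Q0=[P2] Q1=[P1,P3,P4] Q2=[]
t=7-8: P2@Q0 runs 1, rem=3, I/O yield, promote→Q0. Q0=[P2] Q1=[P1,P3,P4] Q2=[]
t=8-9: P2@Q0 runs 1, rem=2, I/O yield, promote→Q0. Q0=[P2] Q1=[P1,P3,P4] Q2=[]
t=9-10: P2@Q0 runs 1, rem=1, I/O yield, promote→Q0. Q0=[P2] Q1=[P1,P3,P4] Q2=[]
t=10-11: P2@Q0 runs 1, rem=0, completes. Q0=[] Q1=[P1,P3,P4] Q2=[]
t=11-15: P1@Q1 runs 4, rem=6, quantum used, demote→Q2. Q0=[] Q1=[P3,P4] Q2=[P1]
t=15-17: P3@Q1 runs 2, rem=0, completes. Q0=[] Q1=[P4] Q2=[P1]
t=17-21: P4@Q1 runs 4, rem=6, quantum used, demote→Q2. Q0=[] Q1=[] Q2=[P1,P4]
t=21-27: P1@Q2 runs 6, rem=0, completes. Q0=[] Q1=[] Q2=[P4]
t=27-33: P4@Q2 runs 6, rem=0, completes. Q0=[] Q1=[] Q2=[]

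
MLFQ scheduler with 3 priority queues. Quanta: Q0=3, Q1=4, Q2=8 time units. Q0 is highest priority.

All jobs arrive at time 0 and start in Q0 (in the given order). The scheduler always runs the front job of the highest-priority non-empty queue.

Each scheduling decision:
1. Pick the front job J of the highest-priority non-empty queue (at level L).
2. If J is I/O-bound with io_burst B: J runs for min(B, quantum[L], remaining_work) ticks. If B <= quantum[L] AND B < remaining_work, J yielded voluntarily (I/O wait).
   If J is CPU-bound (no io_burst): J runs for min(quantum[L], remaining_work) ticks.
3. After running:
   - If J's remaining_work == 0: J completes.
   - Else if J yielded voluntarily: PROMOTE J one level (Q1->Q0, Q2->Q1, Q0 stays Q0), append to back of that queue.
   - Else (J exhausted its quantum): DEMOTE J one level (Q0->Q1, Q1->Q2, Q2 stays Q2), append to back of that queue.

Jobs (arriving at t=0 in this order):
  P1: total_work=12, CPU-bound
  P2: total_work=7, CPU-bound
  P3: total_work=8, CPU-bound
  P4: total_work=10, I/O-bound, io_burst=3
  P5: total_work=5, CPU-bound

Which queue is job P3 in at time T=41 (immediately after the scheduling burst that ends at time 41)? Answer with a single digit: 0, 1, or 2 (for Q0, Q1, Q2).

t=0-3: P1@Q0 runs 3, rem=9, quantum used, demote→Q1. Q0=[P2,P3,P4,P5] Q1=[P1] Q2=[]
t=3-6: P2@Q0 runs 3, rem=4, quantum used, demote→Q1. Q0=[P3,P4,P5] Q1=[P1,P2] Q2=[]
t=6-9: P3@Q0 runs 3, rem=5, quantum used, demote→Q1. Q0=[P4,P5] Q1=[P1,P2,P3] Q2=[]
t=9-12: P4@Q0 runs 3, rem=7, I/O yield, promote→Q0. Q0=[P5,P4] Q1=[P1,P2,P3] Q2=[]
t=12-15: P5@Q0 runs 3, rem=2, quantum used, demote→Q1. Q0=[P4] Q1=[P1,P2,P3,P5] Q2=[]
t=15-18: P4@Q0 runs 3, rem=4, I/O yield, promote→Q0. Q0=[P4] Q1=[P1,P2,P3,P5] Q2=[]
t=18-21: P4@Q0 runs 3, rem=1, I/O yield, promote→Q0. Q0=[P4] Q1=[P1,P2,P3,P5] Q2=[]
t=21-22: P4@Q0 runs 1, rem=0, completes. Q0=[] Q1=[P1,P2,P3,P5] Q2=[]
t=22-26: P1@Q1 runs 4, rem=5, quantum used, demote→Q2. Q0=[] Q1=[P2,P3,P5] Q2=[P1]
t=26-30: P2@Q1 runs 4, rem=0, completes. Q0=[] Q1=[P3,P5] Q2=[P1]
t=30-34: P3@Q1 runs 4, rem=1, quantum used, demote→Q2. Q0=[] Q1=[P5] Q2=[P1,P3]
t=34-36: P5@Q1 runs 2, rem=0, completes. Q0=[] Q1=[] Q2=[P1,P3]
t=36-41: P1@Q2 runs 5, rem=0, completes. Q0=[] Q1=[] Q2=[P3]
t=41-42: P3@Q2 runs 1, rem=0, completes. Q0=[] Q1=[] Q2=[]

Answer: 2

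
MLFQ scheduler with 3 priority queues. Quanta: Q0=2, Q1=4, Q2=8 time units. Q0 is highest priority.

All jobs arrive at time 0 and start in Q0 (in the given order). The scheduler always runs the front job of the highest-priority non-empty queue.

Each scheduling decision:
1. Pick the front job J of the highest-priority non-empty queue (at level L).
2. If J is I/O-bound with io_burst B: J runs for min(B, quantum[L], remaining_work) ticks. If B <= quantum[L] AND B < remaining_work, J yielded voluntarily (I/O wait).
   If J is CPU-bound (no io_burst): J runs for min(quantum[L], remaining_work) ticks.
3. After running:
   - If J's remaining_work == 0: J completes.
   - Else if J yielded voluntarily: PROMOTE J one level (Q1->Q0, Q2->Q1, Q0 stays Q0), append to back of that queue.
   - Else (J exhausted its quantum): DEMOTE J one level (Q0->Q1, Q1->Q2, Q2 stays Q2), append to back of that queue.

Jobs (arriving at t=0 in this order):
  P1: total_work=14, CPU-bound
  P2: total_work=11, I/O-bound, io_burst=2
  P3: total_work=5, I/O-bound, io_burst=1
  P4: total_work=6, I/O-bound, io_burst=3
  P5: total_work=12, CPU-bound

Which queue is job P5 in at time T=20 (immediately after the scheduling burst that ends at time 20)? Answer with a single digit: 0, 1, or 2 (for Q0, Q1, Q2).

Answer: 1

Derivation:
t=0-2: P1@Q0 runs 2, rem=12, quantum used, demote→Q1. Q0=[P2,P3,P4,P5] Q1=[P1] Q2=[]
t=2-4: P2@Q0 runs 2, rem=9, I/O yield, promote→Q0. Q0=[P3,P4,P5,P2] Q1=[P1] Q2=[]
t=4-5: P3@Q0 runs 1, rem=4, I/O yield, promote→Q0. Q0=[P4,P5,P2,P3] Q1=[P1] Q2=[]
t=5-7: P4@Q0 runs 2, rem=4, quantum used, demote→Q1. Q0=[P5,P2,P3] Q1=[P1,P4] Q2=[]
t=7-9: P5@Q0 runs 2, rem=10, quantum used, demote→Q1. Q0=[P2,P3] Q1=[P1,P4,P5] Q2=[]
t=9-11: P2@Q0 runs 2, rem=7, I/O yield, promote→Q0. Q0=[P3,P2] Q1=[P1,P4,P5] Q2=[]
t=11-12: P3@Q0 runs 1, rem=3, I/O yield, promote→Q0. Q0=[P2,P3] Q1=[P1,P4,P5] Q2=[]
t=12-14: P2@Q0 runs 2, rem=5, I/O yield, promote→Q0. Q0=[P3,P2] Q1=[P1,P4,P5] Q2=[]
t=14-15: P3@Q0 runs 1, rem=2, I/O yield, promote→Q0. Q0=[P2,P3] Q1=[P1,P4,P5] Q2=[]
t=15-17: P2@Q0 runs 2, rem=3, I/O yield, promote→Q0. Q0=[P3,P2] Q1=[P1,P4,P5] Q2=[]
t=17-18: P3@Q0 runs 1, rem=1, I/O yield, promote→Q0. Q0=[P2,P3] Q1=[P1,P4,P5] Q2=[]
t=18-20: P2@Q0 runs 2, rem=1, I/O yield, promote→Q0. Q0=[P3,P2] Q1=[P1,P4,P5] Q2=[]
t=20-21: P3@Q0 runs 1, rem=0, completes. Q0=[P2] Q1=[P1,P4,P5] Q2=[]
t=21-22: P2@Q0 runs 1, rem=0, completes. Q0=[] Q1=[P1,P4,P5] Q2=[]
t=22-26: P1@Q1 runs 4, rem=8, quantum used, demote→Q2. Q0=[] Q1=[P4,P5] Q2=[P1]
t=26-29: P4@Q1 runs 3, rem=1, I/O yield, promote→Q0. Q0=[P4] Q1=[P5] Q2=[P1]
t=29-30: P4@Q0 runs 1, rem=0, completes. Q0=[] Q1=[P5] Q2=[P1]
t=30-34: P5@Q1 runs 4, rem=6, quantum used, demote→Q2. Q0=[] Q1=[] Q2=[P1,P5]
t=34-42: P1@Q2 runs 8, rem=0, completes. Q0=[] Q1=[] Q2=[P5]
t=42-48: P5@Q2 runs 6, rem=0, completes. Q0=[] Q1=[] Q2=[]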